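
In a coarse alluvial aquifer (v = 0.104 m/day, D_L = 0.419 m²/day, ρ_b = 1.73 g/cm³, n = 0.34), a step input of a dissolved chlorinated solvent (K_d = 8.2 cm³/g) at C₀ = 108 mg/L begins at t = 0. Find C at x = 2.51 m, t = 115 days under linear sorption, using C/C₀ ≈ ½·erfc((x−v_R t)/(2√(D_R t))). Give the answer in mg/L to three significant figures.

Retardation factor R = 1 + ρ_b·K_d/n = 1 + 1.73 × 8.2/0.34 = 42.72.
Sorption retards both mechanisms: v_R = v/R = 0.002434 m/day, D_R = D/R = 0.009808 m²/day.
v_R·t = 0.002434 × 115 = 0.27991 m; 2√(D_R t) = 2.124 m; argument = (2.51 − 0.27991)/2.124 = 1.050.
C = C₀ × ½·erfc(1.050) = 108 × 0.06878 = 7.43 mg/L.

7.43 mg/L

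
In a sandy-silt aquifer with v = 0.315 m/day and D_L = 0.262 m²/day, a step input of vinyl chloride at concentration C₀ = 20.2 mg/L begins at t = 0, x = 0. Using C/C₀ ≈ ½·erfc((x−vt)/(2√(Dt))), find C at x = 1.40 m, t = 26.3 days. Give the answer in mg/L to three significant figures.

For a continuous step input, C/C₀ ≈ ½·erfc((x−vt)/(2√(Dt))).
vt = 0.315 × 26.3 = 8.2845 m and 2√(Dt) = 2√(0.262 × 26.3) = 5.250 m.
Argument (x−vt)/(2√(Dt)) = (1.40 − 8.2845)/5.250 = -1.311; ½·erfc(-1.311) = 0.9681.
C = 20.2 × 0.9681 = 19.6 mg/L.

19.6 mg/L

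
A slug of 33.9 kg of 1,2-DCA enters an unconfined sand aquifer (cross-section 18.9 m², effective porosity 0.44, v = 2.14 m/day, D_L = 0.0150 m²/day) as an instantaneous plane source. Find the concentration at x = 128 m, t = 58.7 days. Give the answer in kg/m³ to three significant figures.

0.245 kg/m³

For an instantaneous plane source, C(x,t) = M/(n_e·A·√(4πDt)) · exp(−(x−vt)²/(4Dt)), with n_e·A the pore (flow) area.
Plume center vt = 2.14 × 58.7 = 125.618 m, so the well at 128 m is 2.382 m downgradient of the peak.
√(4πDt) = 3.326 m, giving peak height M/(n_e·A·√(4πDt)) = 33.9/(0.44 × 18.9 × 3.326) = 1.226 kg/m³.
(x−vt)²/(4Dt) = (2.382)²/(4 × 0.0150 × 58.7) = 1.611; exp(−1.611) = 0.1997.
C = 1.226 × 0.1997 = 0.245 kg/m³.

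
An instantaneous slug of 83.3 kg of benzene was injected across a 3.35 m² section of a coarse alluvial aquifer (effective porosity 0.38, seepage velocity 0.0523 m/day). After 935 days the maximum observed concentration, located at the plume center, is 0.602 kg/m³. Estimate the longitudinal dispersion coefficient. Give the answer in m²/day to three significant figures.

1.01 m²/day

At the plume center C_max = M/(n_e·A·√(4πDt)), so D = M²/(4πt·(n_e·A·C_max)²).
n_e·A·C_max = 0.38 × 3.35 × 0.602 = 0.7663 kg/m.
D = 83.3²/(4π × 935 × 0.7663²) = 1.01 m²/day.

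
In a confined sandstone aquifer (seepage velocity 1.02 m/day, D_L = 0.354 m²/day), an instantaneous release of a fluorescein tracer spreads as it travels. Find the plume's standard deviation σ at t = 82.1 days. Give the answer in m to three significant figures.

Dispersive spreading gives a Gaussian with σ² = 2Dt; advection only shifts the center.
σ = √(2 × 0.354 × 82.1) = 7.62 m.

7.62 m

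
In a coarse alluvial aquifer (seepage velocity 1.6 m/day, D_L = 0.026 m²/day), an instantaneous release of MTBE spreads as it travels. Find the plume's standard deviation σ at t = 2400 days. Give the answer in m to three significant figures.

Dispersive spreading gives a Gaussian with σ² = 2Dt; advection only shifts the center.
σ = √(2 × 0.026 × 2400) = 11.2 m.

11.2 m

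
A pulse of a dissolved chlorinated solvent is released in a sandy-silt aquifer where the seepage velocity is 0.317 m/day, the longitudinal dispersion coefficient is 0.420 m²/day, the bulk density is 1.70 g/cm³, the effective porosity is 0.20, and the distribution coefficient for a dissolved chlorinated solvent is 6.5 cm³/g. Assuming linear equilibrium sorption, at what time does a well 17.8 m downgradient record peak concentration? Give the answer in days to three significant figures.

Retardation factor R = 1 + ρ_b·K_d/n = 1 + 1.70 × 6.5/0.20 = 56.25.
Sorption retards both mechanisms: v_R = v/R = 0.005636 m/day, D_R = D/R = 0.007467 m²/day.
Peak time from v_R²t² + 2D_R t − x² = 0: t = (√(D_R² + v_R²x²) − D_R)/v_R².
√(D_R² + v_R²x²) = √(0.007467² + 0.005636² × 17.8²) = 0.1006; v_R² = 3.176e-05.
t = (0.1006 − 0.007467)/3.176e-05 = 2930 days.

2930 days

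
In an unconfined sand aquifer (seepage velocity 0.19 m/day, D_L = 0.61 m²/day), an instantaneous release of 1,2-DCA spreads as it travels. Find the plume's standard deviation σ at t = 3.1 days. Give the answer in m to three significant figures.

Dispersive spreading gives a Gaussian with σ² = 2Dt; advection only shifts the center.
σ = √(2 × 0.61 × 3.1) = 1.94 m.

1.94 m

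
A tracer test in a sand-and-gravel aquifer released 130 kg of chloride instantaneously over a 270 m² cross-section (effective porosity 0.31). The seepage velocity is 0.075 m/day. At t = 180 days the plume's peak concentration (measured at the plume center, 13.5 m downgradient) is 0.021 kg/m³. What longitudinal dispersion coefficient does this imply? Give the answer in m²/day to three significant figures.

At the plume center C_max = M/(n_e·A·√(4πDt)), so D = M²/(4πt·(n_e·A·C_max)²).
n_e·A·C_max = 0.31 × 270 × 0.021 = 1.758 kg/m.
D = 130²/(4π × 180 × 1.758²) = 2.42 m²/day.

2.42 m²/day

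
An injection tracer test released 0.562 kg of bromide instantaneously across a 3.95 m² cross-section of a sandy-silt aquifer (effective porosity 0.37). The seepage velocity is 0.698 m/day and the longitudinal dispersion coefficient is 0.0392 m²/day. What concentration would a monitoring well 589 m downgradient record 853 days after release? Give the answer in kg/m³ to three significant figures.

0.0138 kg/m³

For an instantaneous plane source, C(x,t) = M/(n_e·A·√(4πDt)) · exp(−(x−vt)²/(4Dt)), with n_e·A the pore (flow) area.
Plume center vt = 0.698 × 853 = 595.394 m, so the well at 589 m is 6.394 m upgradient of the peak.
√(4πDt) = 20.50 m, giving peak height M/(n_e·A·√(4πDt)) = 0.562/(0.37 × 3.95 × 20.50) = 0.01876 kg/m³.
(x−vt)²/(4Dt) = (-6.394)²/(4 × 0.0392 × 853) = 0.3057; exp(−0.3057) = 0.7366.
C = 0.01876 × 0.7366 = 0.0138 kg/m³.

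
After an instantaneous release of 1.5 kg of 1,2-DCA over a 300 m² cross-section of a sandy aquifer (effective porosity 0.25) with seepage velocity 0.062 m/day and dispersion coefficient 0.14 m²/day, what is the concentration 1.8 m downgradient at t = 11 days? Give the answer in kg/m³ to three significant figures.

0.00371 kg/m³

For an instantaneous plane source, C(x,t) = M/(n_e·A·√(4πDt)) · exp(−(x−vt)²/(4Dt)), with n_e·A the pore (flow) area.
Plume center vt = 0.062 × 11 = 0.682 m, so the well at 1.8 m is 1.118 m downgradient of the peak.
√(4πDt) = 4.399 m, giving peak height M/(n_e·A·√(4πDt)) = 1.5/(0.25 × 300 × 4.399) = 0.004546 kg/m³.
(x−vt)²/(4Dt) = (1.118)²/(4 × 0.14 × 11) = 0.2029; exp(−0.2029) = 0.8164.
C = 0.004546 × 0.8164 = 0.00371 kg/m³.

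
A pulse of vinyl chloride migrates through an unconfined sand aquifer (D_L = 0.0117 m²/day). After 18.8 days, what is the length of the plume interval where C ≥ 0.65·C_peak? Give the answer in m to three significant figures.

The plume is Gaussian with σ = √(2Dt) = √(2 × 0.0117 × 18.8) = 0.6633 m.
C/C_peak = exp(−Δx²/(2σ²)) = 0.65 ⇒ Δx = σ·√(−2 ln 0.65) = 0.6633 × 0.9282 = 0.6157 m.
Width = 2Δx = 1.23 m.

1.23 m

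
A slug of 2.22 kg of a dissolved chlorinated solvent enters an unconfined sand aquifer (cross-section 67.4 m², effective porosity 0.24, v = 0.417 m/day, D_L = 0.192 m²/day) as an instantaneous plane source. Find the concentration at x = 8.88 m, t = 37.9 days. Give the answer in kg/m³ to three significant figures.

0.00276 kg/m³

For an instantaneous plane source, C(x,t) = M/(n_e·A·√(4πDt)) · exp(−(x−vt)²/(4Dt)), with n_e·A the pore (flow) area.
Plume center vt = 0.417 × 37.9 = 15.8043 m, so the well at 8.88 m is 6.9243 m upgradient of the peak.
√(4πDt) = 9.563 m, giving peak height M/(n_e·A·√(4πDt)) = 2.22/(0.24 × 67.4 × 9.563) = 0.01435 kg/m³.
(x−vt)²/(4Dt) = (-6.9243)²/(4 × 0.192 × 37.9) = 1.647; exp(−1.647) = 0.1926.
C = 0.01435 × 0.1926 = 0.00276 kg/m³.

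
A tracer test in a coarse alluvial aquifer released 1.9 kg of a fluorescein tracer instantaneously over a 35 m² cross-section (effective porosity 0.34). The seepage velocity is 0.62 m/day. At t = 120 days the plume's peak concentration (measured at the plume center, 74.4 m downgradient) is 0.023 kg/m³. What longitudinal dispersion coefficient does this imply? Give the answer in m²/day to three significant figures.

At the plume center C_max = M/(n_e·A·√(4πDt)), so D = M²/(4πt·(n_e·A·C_max)²).
n_e·A·C_max = 0.34 × 35 × 0.023 = 0.2737 kg/m.
D = 1.9²/(4π × 120 × 0.2737²) = 0.0320 m²/day.

0.0320 m²/day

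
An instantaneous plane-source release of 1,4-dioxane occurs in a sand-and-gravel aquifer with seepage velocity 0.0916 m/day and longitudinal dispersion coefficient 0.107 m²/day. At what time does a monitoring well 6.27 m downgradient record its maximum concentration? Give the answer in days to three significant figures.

56.9 days

For the 1D instantaneous-source solution, setting ∂C/∂t = 0 at fixed x gives v²t² + 2Dt − x² = 0, so t = (√(D² + v²x²) − D)/v².
√(D² + v²x²) = √(0.107² + 0.0916² × 6.27²) = 0.5842; v² = 0.00839056.
t = (0.5842 − 0.107)/0.00839056 = 56.9 days (vs. the pure-advection estimate x/v = 68.4 d).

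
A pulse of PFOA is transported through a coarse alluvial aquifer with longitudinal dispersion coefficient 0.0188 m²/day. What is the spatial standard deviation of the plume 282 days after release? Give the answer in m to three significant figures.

3.26 m

Dispersive spreading gives a Gaussian with σ² = 2Dt; advection only shifts the center.
σ = √(2 × 0.0188 × 282) = 3.26 m.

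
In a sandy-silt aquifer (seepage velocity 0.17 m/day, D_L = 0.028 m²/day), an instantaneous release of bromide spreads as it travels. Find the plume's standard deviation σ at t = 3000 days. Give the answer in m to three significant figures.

13.0 m

Dispersive spreading gives a Gaussian with σ² = 2Dt; advection only shifts the center.
σ = √(2 × 0.028 × 3000) = 13.0 m.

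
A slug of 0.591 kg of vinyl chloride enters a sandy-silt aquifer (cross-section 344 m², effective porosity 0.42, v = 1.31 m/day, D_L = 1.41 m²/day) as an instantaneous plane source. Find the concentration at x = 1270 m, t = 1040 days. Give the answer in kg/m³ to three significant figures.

7.03e-06 kg/m³

For an instantaneous plane source, C(x,t) = M/(n_e·A·√(4πDt)) · exp(−(x−vt)²/(4Dt)), with n_e·A the pore (flow) area.
Plume center vt = 1.31 × 1040 = 1362.4 m, so the well at 1270 m is 92.4 m upgradient of the peak.
√(4πDt) = 135.7 m, giving peak height M/(n_e·A·√(4πDt)) = 0.591/(0.42 × 344 × 135.7) = 3.014e-05 kg/m³.
(x−vt)²/(4Dt) = (-92.4)²/(4 × 1.41 × 1040) = 1.456; exp(−1.456) = 0.2332.
C = 3.014e-05 × 0.2332 = 7.03e-06 kg/m³.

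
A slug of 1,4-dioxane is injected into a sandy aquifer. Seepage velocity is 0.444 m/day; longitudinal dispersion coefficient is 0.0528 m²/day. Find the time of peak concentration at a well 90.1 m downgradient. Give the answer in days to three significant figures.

For the 1D instantaneous-source solution, setting ∂C/∂t = 0 at fixed x gives v²t² + 2Dt − x² = 0, so t = (√(D² + v²x²) − D)/v².
√(D² + v²x²) = √(0.0528² + 0.444² × 90.1²) = 40.00; v² = 0.197136.
t = (40.00 − 0.0528)/0.197136 = 203 days (vs. the pure-advection estimate x/v = 203 d).

203 days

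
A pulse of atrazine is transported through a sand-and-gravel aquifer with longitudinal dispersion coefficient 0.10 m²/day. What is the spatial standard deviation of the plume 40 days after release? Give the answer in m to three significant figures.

2.83 m

Dispersive spreading gives a Gaussian with σ² = 2Dt; advection only shifts the center.
σ = √(2 × 0.10 × 40) = 2.83 m.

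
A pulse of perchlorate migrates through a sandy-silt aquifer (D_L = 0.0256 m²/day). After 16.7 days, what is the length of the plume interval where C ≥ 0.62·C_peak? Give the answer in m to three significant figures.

The plume is Gaussian with σ = √(2Dt) = √(2 × 0.0256 × 16.7) = 0.9247 m.
C/C_peak = exp(−Δx²/(2σ²)) = 0.62 ⇒ Δx = σ·√(−2 ln 0.62) = 0.9247 × 0.9778 = 0.9042 m.
Width = 2Δx = 1.81 m.

1.81 m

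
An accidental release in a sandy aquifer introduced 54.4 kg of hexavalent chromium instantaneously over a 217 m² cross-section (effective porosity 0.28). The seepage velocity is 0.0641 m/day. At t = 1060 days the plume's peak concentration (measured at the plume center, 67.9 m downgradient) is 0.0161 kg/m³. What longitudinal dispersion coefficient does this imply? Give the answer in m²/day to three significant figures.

At the plume center C_max = M/(n_e·A·√(4πDt)), so D = M²/(4πt·(n_e·A·C_max)²).
n_e·A·C_max = 0.28 × 217 × 0.0161 = 0.9782 kg/m.
D = 54.4²/(4π × 1060 × 0.9782²) = 0.232 m²/day.

0.232 m²/day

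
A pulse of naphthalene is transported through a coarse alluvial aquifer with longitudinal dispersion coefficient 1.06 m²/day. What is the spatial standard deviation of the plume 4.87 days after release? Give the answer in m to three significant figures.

3.21 m

Dispersive spreading gives a Gaussian with σ² = 2Dt; advection only shifts the center.
σ = √(2 × 1.06 × 4.87) = 3.21 m.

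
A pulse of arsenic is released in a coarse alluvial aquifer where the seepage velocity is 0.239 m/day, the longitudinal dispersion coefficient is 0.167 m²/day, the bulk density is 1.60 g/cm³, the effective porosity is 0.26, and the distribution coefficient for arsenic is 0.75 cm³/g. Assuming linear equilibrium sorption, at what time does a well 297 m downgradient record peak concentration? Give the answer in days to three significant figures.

6960 days

Retardation factor R = 1 + ρ_b·K_d/n = 1 + 1.60 × 0.75/0.26 = 5.615.
Sorption retards both mechanisms: v_R = v/R = 0.04256 m/day, D_R = D/R = 0.02974 m²/day.
Peak time from v_R²t² + 2D_R t − x² = 0: t = (√(D_R² + v_R²x²) − D_R)/v_R².
√(D_R² + v_R²x²) = √(0.02974² + 0.04256² × 297²) = 12.64; v_R² = 0.001811.
t = (12.64 − 0.02974)/0.001811 = 6960 days.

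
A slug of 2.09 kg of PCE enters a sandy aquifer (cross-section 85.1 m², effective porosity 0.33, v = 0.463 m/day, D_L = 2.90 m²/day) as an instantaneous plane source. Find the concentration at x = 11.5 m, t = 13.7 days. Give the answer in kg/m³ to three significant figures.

For an instantaneous plane source, C(x,t) = M/(n_e·A·√(4πDt)) · exp(−(x−vt)²/(4Dt)), with n_e·A the pore (flow) area.
Plume center vt = 0.463 × 13.7 = 6.3431 m, so the well at 11.5 m is 5.1569 m downgradient of the peak.
√(4πDt) = 22.34 m, giving peak height M/(n_e·A·√(4πDt)) = 2.09/(0.33 × 85.1 × 22.34) = 0.003331 kg/m³.
(x−vt)²/(4Dt) = (5.1569)²/(4 × 2.90 × 13.7) = 0.1673; exp(−0.1673) = 0.8459.
C = 0.003331 × 0.8459 = 0.00282 kg/m³.

0.00282 kg/m³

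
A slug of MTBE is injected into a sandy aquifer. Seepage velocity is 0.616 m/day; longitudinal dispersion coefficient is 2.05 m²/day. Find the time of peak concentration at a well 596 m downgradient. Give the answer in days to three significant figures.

962 days

For the 1D instantaneous-source solution, setting ∂C/∂t = 0 at fixed x gives v²t² + 2Dt − x² = 0, so t = (√(D² + v²x²) − D)/v².
√(D² + v²x²) = √(2.05² + 0.616² × 596²) = 367.1; v² = 0.379456.
t = (367.1 − 2.05)/0.379456 = 962 days (vs. the pure-advection estimate x/v = 968 d).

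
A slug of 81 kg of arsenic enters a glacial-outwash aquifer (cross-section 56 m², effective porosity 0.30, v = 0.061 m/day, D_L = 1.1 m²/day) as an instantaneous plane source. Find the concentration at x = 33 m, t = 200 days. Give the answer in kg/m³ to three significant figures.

For an instantaneous plane source, C(x,t) = M/(n_e·A·√(4πDt)) · exp(−(x−vt)²/(4Dt)), with n_e·A the pore (flow) area.
Plume center vt = 0.061 × 200 = 12.2 m, so the well at 33 m is 20.8 m downgradient of the peak.
√(4πDt) = 52.58 m, giving peak height M/(n_e·A·√(4πDt)) = 81/(0.30 × 56 × 52.58) = 0.09170 kg/m³.
(x−vt)²/(4Dt) = (20.8)²/(4 × 1.1 × 200) = 0.4916; exp(−0.4916) = 0.6116.
C = 0.09170 × 0.6116 = 0.0561 kg/m³.

0.0561 kg/m³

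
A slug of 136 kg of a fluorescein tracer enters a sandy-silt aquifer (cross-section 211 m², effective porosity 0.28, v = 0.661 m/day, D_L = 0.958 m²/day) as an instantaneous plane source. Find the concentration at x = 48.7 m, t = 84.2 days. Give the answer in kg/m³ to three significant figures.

For an instantaneous plane source, C(x,t) = M/(n_e·A·√(4πDt)) · exp(−(x−vt)²/(4Dt)), with n_e·A the pore (flow) area.
Plume center vt = 0.661 × 84.2 = 55.6562 m, so the well at 48.7 m is 6.9562 m upgradient of the peak.
√(4πDt) = 31.84 m, giving peak height M/(n_e·A·√(4πDt)) = 136/(0.28 × 211 × 31.84) = 0.07230 kg/m³.
(x−vt)²/(4Dt) = (-6.9562)²/(4 × 0.958 × 84.2) = 0.1500; exp(−0.1500) = 0.8607.
C = 0.07230 × 0.8607 = 0.0622 kg/m³.

0.0622 kg/m³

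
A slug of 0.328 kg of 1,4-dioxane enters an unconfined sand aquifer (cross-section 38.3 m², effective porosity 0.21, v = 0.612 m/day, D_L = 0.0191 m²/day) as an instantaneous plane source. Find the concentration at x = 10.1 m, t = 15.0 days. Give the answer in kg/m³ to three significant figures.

For an instantaneous plane source, C(x,t) = M/(n_e·A·√(4πDt)) · exp(−(x−vt)²/(4Dt)), with n_e·A the pore (flow) area.
Plume center vt = 0.612 × 15.0 = 9.18 m, so the well at 10.1 m is 0.92 m downgradient of the peak.
√(4πDt) = 1.897 m, giving peak height M/(n_e·A·√(4πDt)) = 0.328/(0.21 × 38.3 × 1.897) = 0.02150 kg/m³.
(x−vt)²/(4Dt) = (0.92)²/(4 × 0.0191 × 15.0) = 0.7386; exp(−0.7386) = 0.4778.
C = 0.02150 × 0.4778 = 0.0103 kg/m³.

0.0103 kg/m³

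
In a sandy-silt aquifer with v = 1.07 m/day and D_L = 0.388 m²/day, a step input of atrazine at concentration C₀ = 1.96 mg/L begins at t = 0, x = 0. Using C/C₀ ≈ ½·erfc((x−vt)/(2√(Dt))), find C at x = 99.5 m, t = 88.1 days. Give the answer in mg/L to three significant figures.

For a continuous step input, C/C₀ ≈ ½·erfc((x−vt)/(2√(Dt))).
vt = 1.07 × 88.1 = 94.267 m and 2√(Dt) = 2√(0.388 × 88.1) = 11.69 m.
Argument (x−vt)/(2√(Dt)) = (99.5 − 94.267)/11.69 = 0.4476; ½·erfc(0.4476) = 0.2634.
C = 1.96 × 0.2634 = 0.516 mg/L.

0.516 mg/L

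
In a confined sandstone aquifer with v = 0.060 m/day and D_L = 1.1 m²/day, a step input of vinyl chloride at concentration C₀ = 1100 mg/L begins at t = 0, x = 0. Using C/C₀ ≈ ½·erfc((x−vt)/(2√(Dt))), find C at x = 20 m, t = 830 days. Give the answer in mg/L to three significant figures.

833 mg/L

For a continuous step input, C/C₀ ≈ ½·erfc((x−vt)/(2√(Dt))).
vt = 0.060 × 830 = 49.8 m and 2√(Dt) = 2√(1.1 × 830) = 60.43 m.
Argument (x−vt)/(2√(Dt)) = (20 − 49.8)/60.43 = -0.4931; ½·erfc(-0.4931) = 0.7572.
C = 1100 × 0.7572 = 833 mg/L.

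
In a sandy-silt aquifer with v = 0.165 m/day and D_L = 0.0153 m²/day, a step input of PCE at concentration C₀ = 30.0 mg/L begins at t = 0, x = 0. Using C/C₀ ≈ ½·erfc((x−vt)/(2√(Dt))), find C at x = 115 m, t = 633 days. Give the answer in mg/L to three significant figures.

For a continuous step input, C/C₀ ≈ ½·erfc((x−vt)/(2√(Dt))).
vt = 0.165 × 633 = 104.445 m and 2√(Dt) = 2√(0.0153 × 633) = 6.224 m.
Argument (x−vt)/(2√(Dt)) = (115 − 104.445)/6.224 = 1.696; ½·erfc(1.696) = 0.008231.
C = 30.0 × 0.008231 = 0.247 mg/L.

0.247 mg/L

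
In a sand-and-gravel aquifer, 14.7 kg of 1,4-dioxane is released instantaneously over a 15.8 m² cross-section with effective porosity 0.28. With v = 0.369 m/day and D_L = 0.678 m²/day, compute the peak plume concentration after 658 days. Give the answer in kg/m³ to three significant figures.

0.0444 kg/m³

The peak of an instantaneous 1D plume sits at x = vt; there the Gaussian factor is 1 and C_max = M/(n_e·A·√(4πDt)), where n_e·A is the pore area the mass is dissolved in.
√(4πDt) = √(4π × 0.678 × 658) = 74.87 m, so C_max = 14.7/(0.28 × 15.8 × 74.87) = 0.0444 kg/m³.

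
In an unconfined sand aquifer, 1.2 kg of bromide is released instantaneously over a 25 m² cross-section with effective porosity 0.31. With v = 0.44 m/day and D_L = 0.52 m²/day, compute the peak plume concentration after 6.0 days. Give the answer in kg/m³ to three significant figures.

0.0247 kg/m³

The peak of an instantaneous 1D plume sits at x = vt; there the Gaussian factor is 1 and C_max = M/(n_e·A·√(4πDt)), where n_e·A is the pore area the mass is dissolved in.
√(4πDt) = √(4π × 0.52 × 6.0) = 6.262 m, so C_max = 1.2/(0.31 × 25 × 6.262) = 0.0247 kg/m³.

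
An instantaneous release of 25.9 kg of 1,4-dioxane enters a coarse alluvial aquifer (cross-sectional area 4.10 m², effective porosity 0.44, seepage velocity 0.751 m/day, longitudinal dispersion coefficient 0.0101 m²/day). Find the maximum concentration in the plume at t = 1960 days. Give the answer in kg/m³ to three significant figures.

0.910 kg/m³

The peak of an instantaneous 1D plume sits at x = vt; there the Gaussian factor is 1 and C_max = M/(n_e·A·√(4πDt)), where n_e·A is the pore area the mass is dissolved in.
√(4πDt) = √(4π × 0.0101 × 1960) = 15.77 m, so C_max = 25.9/(0.44 × 4.10 × 15.77) = 0.910 kg/m³.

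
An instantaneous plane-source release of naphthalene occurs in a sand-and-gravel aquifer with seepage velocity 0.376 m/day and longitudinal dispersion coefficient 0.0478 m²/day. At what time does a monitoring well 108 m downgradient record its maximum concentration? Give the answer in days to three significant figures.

287 days

For the 1D instantaneous-source solution, setting ∂C/∂t = 0 at fixed x gives v²t² + 2Dt − x² = 0, so t = (√(D² + v²x²) − D)/v².
√(D² + v²x²) = √(0.0478² + 0.376² × 108²) = 40.61; v² = 0.141376.
t = (40.61 − 0.0478)/0.141376 = 287 days (vs. the pure-advection estimate x/v = 287 d).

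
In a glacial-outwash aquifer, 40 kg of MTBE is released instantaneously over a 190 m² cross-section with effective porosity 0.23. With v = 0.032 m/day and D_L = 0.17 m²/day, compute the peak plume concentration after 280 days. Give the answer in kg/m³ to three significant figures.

0.0374 kg/m³

The peak of an instantaneous 1D plume sits at x = vt; there the Gaussian factor is 1 and C_max = M/(n_e·A·√(4πDt)), where n_e·A is the pore area the mass is dissolved in.
√(4πDt) = √(4π × 0.17 × 280) = 24.46 m, so C_max = 40/(0.23 × 190 × 24.46) = 0.0374 kg/m³.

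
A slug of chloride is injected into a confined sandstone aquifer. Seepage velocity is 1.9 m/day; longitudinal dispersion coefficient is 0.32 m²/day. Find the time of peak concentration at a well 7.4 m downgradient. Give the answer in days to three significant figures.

3.81 days

For the 1D instantaneous-source solution, setting ∂C/∂t = 0 at fixed x gives v²t² + 2Dt − x² = 0, so t = (√(D² + v²x²) − D)/v².
√(D² + v²x²) = √(0.32² + 1.9² × 7.4²) = 14.06; v² = 3.61.
t = (14.06 − 0.32)/3.61 = 3.81 days (vs. the pure-advection estimate x/v = 3.89 d).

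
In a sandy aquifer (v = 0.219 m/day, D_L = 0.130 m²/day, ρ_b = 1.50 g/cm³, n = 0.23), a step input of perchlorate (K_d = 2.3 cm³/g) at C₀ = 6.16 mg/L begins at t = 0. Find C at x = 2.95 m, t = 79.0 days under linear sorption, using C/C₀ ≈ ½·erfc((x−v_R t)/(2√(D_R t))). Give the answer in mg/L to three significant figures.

0.305 mg/L

Retardation factor R = 1 + ρ_b·K_d/n = 1 + 1.50 × 2.3/0.23 = 16.00.
Sorption retards both mechanisms: v_R = v/R = 0.01369 m/day, D_R = D/R = 0.008125 m²/day.
v_R·t = 0.01369 × 79.0 = 1.08151 m; 2√(D_R t) = 1.602 m; argument = (2.95 − 1.08151)/1.602 = 1.166.
C = C₀ × ½·erfc(1.166) = 6.16 × 0.04958 = 0.305 mg/L.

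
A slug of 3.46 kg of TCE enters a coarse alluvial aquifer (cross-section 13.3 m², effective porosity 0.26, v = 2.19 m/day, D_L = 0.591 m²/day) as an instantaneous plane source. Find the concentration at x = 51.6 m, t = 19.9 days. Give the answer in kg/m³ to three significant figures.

0.0210 kg/m³

For an instantaneous plane source, C(x,t) = M/(n_e·A·√(4πDt)) · exp(−(x−vt)²/(4Dt)), with n_e·A the pore (flow) area.
Plume center vt = 2.19 × 19.9 = 43.581 m, so the well at 51.6 m is 8.019 m downgradient of the peak.
√(4πDt) = 12.16 m, giving peak height M/(n_e·A·√(4πDt)) = 3.46/(0.26 × 13.3 × 12.16) = 0.08228 kg/m³.
(x−vt)²/(4Dt) = (8.019)²/(4 × 0.591 × 19.9) = 1.367; exp(−1.367) = 0.2549.
C = 0.08228 × 0.2549 = 0.0210 kg/m³.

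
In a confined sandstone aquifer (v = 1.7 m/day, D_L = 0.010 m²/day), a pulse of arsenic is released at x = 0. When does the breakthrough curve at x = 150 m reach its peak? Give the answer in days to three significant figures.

For the 1D instantaneous-source solution, setting ∂C/∂t = 0 at fixed x gives v²t² + 2Dt − x² = 0, so t = (√(D² + v²x²) − D)/v².
√(D² + v²x²) = √(0.010² + 1.7² × 150²) = 255.0; v² = 2.89.
t = (255.0 − 0.010)/2.89 = 88.2 days (vs. the pure-advection estimate x/v = 88.2 d).

88.2 days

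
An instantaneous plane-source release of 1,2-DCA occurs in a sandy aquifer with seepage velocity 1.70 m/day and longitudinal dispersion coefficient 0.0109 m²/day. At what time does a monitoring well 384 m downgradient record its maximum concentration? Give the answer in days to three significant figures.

For the 1D instantaneous-source solution, setting ∂C/∂t = 0 at fixed x gives v²t² + 2Dt − x² = 0, so t = (√(D² + v²x²) − D)/v².
√(D² + v²x²) = √(0.0109² + 1.70² × 384²) = 652.8; v² = 2.89.
t = (652.8 − 0.0109)/2.89 = 226 days (vs. the pure-advection estimate x/v = 226 d).

226 days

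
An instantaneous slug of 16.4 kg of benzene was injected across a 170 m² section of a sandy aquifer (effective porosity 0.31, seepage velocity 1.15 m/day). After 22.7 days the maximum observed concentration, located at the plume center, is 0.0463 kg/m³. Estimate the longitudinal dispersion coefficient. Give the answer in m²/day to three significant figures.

0.158 m²/day

At the plume center C_max = M/(n_e·A·√(4πDt)), so D = M²/(4πt·(n_e·A·C_max)²).
n_e·A·C_max = 0.31 × 170 × 0.0463 = 2.440 kg/m.
D = 16.4²/(4π × 22.7 × 2.440²) = 0.158 m²/day.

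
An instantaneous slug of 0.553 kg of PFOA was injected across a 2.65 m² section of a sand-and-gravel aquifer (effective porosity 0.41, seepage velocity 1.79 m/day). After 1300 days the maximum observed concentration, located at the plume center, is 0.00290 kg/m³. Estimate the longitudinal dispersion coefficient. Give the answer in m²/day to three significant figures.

At the plume center C_max = M/(n_e·A·√(4πDt)), so D = M²/(4πt·(n_e·A·C_max)²).
n_e·A·C_max = 0.41 × 2.65 × 0.00290 = 0.003151 kg/m.
D = 0.553²/(4π × 1300 × 0.003151²) = 1.89 m²/day.

1.89 m²/day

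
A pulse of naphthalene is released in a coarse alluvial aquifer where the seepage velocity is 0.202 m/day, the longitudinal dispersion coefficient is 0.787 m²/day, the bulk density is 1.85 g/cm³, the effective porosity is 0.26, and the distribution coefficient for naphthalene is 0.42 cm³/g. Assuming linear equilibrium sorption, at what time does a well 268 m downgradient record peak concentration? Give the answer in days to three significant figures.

Retardation factor R = 1 + ρ_b·K_d/n = 1 + 1.85 × 0.42/0.26 = 3.988.
Sorption retards both mechanisms: v_R = v/R = 0.05065 m/day, D_R = D/R = 0.1973 m²/day.
Peak time from v_R²t² + 2D_R t − x² = 0: t = (√(D_R² + v_R²x²) − D_R)/v_R².
√(D_R² + v_R²x²) = √(0.1973² + 0.05065² × 268²) = 13.58; v_R² = 0.002565.
t = (13.58 − 0.1973)/0.002565 = 5220 days.

5220 days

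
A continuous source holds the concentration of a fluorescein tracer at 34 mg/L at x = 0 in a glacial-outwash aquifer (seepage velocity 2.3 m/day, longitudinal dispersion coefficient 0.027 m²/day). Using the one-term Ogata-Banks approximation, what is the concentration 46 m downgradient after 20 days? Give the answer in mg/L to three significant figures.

17.0 mg/L

For a continuous step input, C/C₀ ≈ ½·erfc((x−vt)/(2√(Dt))).
vt = 2.3 × 20 = 46 m and 2√(Dt) = 2√(0.027 × 20) = 1.470 m.
Argument (x−vt)/(2√(Dt)) = (46 − 46)/1.470 = 0; ½·erfc(0) = 0.5000.
C = 34 × 0.5000 = 17.0 mg/L.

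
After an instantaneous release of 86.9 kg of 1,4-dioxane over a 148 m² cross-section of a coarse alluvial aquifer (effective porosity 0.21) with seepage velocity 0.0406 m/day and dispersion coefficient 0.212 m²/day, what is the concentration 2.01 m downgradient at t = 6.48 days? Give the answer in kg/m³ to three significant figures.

0.386 kg/m³

For an instantaneous plane source, C(x,t) = M/(n_e·A·√(4πDt)) · exp(−(x−vt)²/(4Dt)), with n_e·A the pore (flow) area.
Plume center vt = 0.0406 × 6.48 = 0.263088 m, so the well at 2.01 m is 1.746912 m downgradient of the peak.
√(4πDt) = 4.155 m, giving peak height M/(n_e·A·√(4πDt)) = 86.9/(0.21 × 148 × 4.155) = 0.6729 kg/m³.
(x−vt)²/(4Dt) = (1.746912)²/(4 × 0.212 × 6.48) = 0.5554; exp(−0.5554) = 0.5738.
C = 0.6729 × 0.5738 = 0.386 kg/m³.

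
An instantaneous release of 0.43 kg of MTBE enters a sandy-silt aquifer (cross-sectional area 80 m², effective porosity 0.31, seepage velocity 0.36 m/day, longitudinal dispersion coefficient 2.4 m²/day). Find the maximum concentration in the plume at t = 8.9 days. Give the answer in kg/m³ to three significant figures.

0.00106 kg/m³

The peak of an instantaneous 1D plume sits at x = vt; there the Gaussian factor is 1 and C_max = M/(n_e·A·√(4πDt)), where n_e·A is the pore area the mass is dissolved in.
√(4πDt) = √(4π × 2.4 × 8.9) = 16.38 m, so C_max = 0.43/(0.31 × 80 × 16.38) = 0.00106 kg/m³.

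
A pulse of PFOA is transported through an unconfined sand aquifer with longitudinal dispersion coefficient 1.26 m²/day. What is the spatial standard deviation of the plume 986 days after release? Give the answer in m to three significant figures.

Dispersive spreading gives a Gaussian with σ² = 2Dt; advection only shifts the center.
σ = √(2 × 1.26 × 986) = 49.8 m.

49.8 m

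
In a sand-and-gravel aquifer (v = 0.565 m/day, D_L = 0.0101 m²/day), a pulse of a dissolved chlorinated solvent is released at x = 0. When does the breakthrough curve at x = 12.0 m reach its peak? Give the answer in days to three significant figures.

For the 1D instantaneous-source solution, setting ∂C/∂t = 0 at fixed x gives v²t² + 2Dt − x² = 0, so t = (√(D² + v²x²) − D)/v².
√(D² + v²x²) = √(0.0101² + 0.565² × 12.0²) = 6.780; v² = 0.319225.
t = (6.780 − 0.0101)/0.319225 = 21.2 days (vs. the pure-advection estimate x/v = 21.2 d).

21.2 days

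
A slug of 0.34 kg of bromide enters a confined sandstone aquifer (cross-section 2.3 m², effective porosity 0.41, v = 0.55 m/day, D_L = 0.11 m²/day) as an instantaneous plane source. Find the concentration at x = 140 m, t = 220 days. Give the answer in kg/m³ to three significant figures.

0.000496 kg/m³

For an instantaneous plane source, C(x,t) = M/(n_e·A·√(4πDt)) · exp(−(x−vt)²/(4Dt)), with n_e·A the pore (flow) area.
Plume center vt = 0.55 × 220 = 121 m, so the well at 140 m is 19 m downgradient of the peak.
√(4πDt) = 17.44 m, giving peak height M/(n_e·A·√(4πDt)) = 0.34/(0.41 × 2.3 × 17.44) = 0.02067 kg/m³.
(x−vt)²/(4Dt) = (19)²/(4 × 0.11 × 220) = 3.729; exp(−3.729) = 0.02402.
C = 0.02067 × 0.02402 = 0.000496 kg/m³.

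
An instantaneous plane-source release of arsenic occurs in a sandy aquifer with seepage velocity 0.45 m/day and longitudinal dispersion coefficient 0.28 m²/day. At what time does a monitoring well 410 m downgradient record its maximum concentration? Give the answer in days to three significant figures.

910 days

For the 1D instantaneous-source solution, setting ∂C/∂t = 0 at fixed x gives v²t² + 2Dt − x² = 0, so t = (√(D² + v²x²) − D)/v².
√(D² + v²x²) = √(0.28² + 0.45² × 410²) = 184.5; v² = 0.2025.
t = (184.5 − 0.28)/0.2025 = 910 days (vs. the pure-advection estimate x/v = 911 d).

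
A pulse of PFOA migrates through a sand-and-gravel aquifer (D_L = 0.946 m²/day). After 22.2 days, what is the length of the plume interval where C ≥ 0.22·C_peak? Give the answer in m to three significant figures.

22.6 m

The plume is Gaussian with σ = √(2Dt) = √(2 × 0.946 × 22.2) = 6.481 m.
C/C_peak = exp(−Δx²/(2σ²)) = 0.22 ⇒ Δx = σ·√(−2 ln 0.22) = 6.481 × 1.740 = 11.28 m.
Width = 2Δx = 22.6 m.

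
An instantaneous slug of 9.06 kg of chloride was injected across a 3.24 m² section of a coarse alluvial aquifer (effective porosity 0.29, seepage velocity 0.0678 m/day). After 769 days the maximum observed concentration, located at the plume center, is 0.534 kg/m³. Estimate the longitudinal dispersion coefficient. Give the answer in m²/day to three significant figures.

At the plume center C_max = M/(n_e·A·√(4πDt)), so D = M²/(4πt·(n_e·A·C_max)²).
n_e·A·C_max = 0.29 × 3.24 × 0.534 = 0.5017 kg/m.
D = 9.06²/(4π × 769 × 0.5017²) = 0.0337 m²/day.

0.0337 m²/day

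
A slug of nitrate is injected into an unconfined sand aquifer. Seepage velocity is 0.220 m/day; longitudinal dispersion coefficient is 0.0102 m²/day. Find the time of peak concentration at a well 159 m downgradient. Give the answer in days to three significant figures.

723 days

For the 1D instantaneous-source solution, setting ∂C/∂t = 0 at fixed x gives v²t² + 2Dt − x² = 0, so t = (√(D² + v²x²) − D)/v².
√(D² + v²x²) = √(0.0102² + 0.220² × 159²) = 34.98; v² = 0.0484.
t = (34.98 − 0.0102)/0.0484 = 723 days (vs. the pure-advection estimate x/v = 723 d).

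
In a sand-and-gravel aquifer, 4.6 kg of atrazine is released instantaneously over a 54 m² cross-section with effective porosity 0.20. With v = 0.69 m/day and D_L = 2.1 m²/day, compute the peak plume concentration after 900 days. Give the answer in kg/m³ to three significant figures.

0.00276 kg/m³

The peak of an instantaneous 1D plume sits at x = vt; there the Gaussian factor is 1 and C_max = M/(n_e·A·√(4πDt)), where n_e·A is the pore area the mass is dissolved in.
√(4πDt) = √(4π × 2.1 × 900) = 154.1 m, so C_max = 4.6/(0.20 × 54 × 154.1) = 0.00276 kg/m³.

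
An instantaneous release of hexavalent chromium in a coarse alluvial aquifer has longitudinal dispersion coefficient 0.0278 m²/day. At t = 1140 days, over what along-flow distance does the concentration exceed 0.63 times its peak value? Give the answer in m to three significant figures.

The plume is Gaussian with σ = √(2Dt) = √(2 × 0.0278 × 1140) = 7.961 m.
C/C_peak = exp(−Δx²/(2σ²)) = 0.63 ⇒ Δx = σ·√(−2 ln 0.63) = 7.961 × 0.9613 = 7.653 m.
Width = 2Δx = 15.3 m.

15.3 m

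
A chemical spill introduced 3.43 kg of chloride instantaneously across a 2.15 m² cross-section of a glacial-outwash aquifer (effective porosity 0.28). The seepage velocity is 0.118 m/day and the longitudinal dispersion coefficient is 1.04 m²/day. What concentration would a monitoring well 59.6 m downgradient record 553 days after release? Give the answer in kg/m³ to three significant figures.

For an instantaneous plane source, C(x,t) = M/(n_e·A·√(4πDt)) · exp(−(x−vt)²/(4Dt)), with n_e·A the pore (flow) area.
Plume center vt = 0.118 × 553 = 65.254 m, so the well at 59.6 m is 5.654 m upgradient of the peak.
√(4πDt) = 85.01 m, giving peak height M/(n_e·A·√(4πDt)) = 3.43/(0.28 × 2.15 × 85.01) = 0.06702 kg/m³.
(x−vt)²/(4Dt) = (-5.654)²/(4 × 1.04 × 553) = 0.01390; exp(−0.01390) = 0.9862.
C = 0.06702 × 0.9862 = 0.0661 kg/m³.

0.0661 kg/m³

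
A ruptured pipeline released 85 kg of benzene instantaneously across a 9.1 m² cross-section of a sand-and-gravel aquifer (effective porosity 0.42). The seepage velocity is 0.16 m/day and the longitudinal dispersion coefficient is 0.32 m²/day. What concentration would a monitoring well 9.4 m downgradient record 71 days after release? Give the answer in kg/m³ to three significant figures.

1.26 kg/m³

For an instantaneous plane source, C(x,t) = M/(n_e·A·√(4πDt)) · exp(−(x−vt)²/(4Dt)), with n_e·A the pore (flow) area.
Plume center vt = 0.16 × 71 = 11.36 m, so the well at 9.4 m is 1.96 m upgradient of the peak.
√(4πDt) = 16.90 m, giving peak height M/(n_e·A·√(4πDt)) = 85/(0.42 × 9.1 × 16.90) = 1.316 kg/m³.
(x−vt)²/(4Dt) = (-1.96)²/(4 × 0.32 × 71) = 0.04227; exp(−0.04227) = 0.9586.
C = 1.316 × 0.9586 = 1.26 kg/m³.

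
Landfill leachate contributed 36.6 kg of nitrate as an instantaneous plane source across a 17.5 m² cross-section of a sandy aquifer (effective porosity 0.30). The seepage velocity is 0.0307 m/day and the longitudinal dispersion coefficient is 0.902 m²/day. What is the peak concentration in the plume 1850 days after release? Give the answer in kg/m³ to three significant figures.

0.0481 kg/m³

The peak of an instantaneous 1D plume sits at x = vt; there the Gaussian factor is 1 and C_max = M/(n_e·A·√(4πDt)), where n_e·A is the pore area the mass is dissolved in.
√(4πDt) = √(4π × 0.902 × 1850) = 144.8 m, so C_max = 36.6/(0.30 × 17.5 × 144.8) = 0.0481 kg/m³.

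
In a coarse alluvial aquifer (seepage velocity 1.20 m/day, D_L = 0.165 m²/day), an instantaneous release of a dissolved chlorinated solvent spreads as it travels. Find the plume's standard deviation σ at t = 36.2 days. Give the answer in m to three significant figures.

Dispersive spreading gives a Gaussian with σ² = 2Dt; advection only shifts the center.
σ = √(2 × 0.165 × 36.2) = 3.46 m.

3.46 m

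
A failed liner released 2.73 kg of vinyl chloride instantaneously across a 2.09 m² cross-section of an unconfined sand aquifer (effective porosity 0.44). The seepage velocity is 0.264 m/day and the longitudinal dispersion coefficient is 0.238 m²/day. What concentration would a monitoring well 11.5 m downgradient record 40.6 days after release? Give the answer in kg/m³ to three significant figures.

For an instantaneous plane source, C(x,t) = M/(n_e·A·√(4πDt)) · exp(−(x−vt)²/(4Dt)), with n_e·A the pore (flow) area.
Plume center vt = 0.264 × 40.6 = 10.7184 m, so the well at 11.5 m is 0.7816 m downgradient of the peak.
√(4πDt) = 11.02 m, giving peak height M/(n_e·A·√(4πDt)) = 2.73/(0.44 × 2.09 × 11.02) = 0.2694 kg/m³.
(x−vt)²/(4Dt) = (0.7816)²/(4 × 0.238 × 40.6) = 0.01581; exp(−0.01581) = 0.9843.
C = 0.2694 × 0.9843 = 0.265 kg/m³.

0.265 kg/m³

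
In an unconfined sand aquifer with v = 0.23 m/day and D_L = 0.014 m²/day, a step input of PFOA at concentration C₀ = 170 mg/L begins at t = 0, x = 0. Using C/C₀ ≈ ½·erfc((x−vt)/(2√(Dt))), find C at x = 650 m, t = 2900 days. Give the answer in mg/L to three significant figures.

For a continuous step input, C/C₀ ≈ ½·erfc((x−vt)/(2√(Dt))).
vt = 0.23 × 2900 = 667 m and 2√(Dt) = 2√(0.014 × 2900) = 12.74 m.
Argument (x−vt)/(2√(Dt)) = (650 − 667)/12.74 = -1.334; ½·erfc(-1.334) = 0.9704.
C = 170 × 0.9704 = 165 mg/L.

165 mg/L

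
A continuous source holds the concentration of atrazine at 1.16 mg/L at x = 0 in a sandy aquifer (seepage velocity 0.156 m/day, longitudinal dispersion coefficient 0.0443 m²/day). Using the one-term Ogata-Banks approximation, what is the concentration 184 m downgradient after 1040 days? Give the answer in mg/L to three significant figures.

For a continuous step input, C/C₀ ≈ ½·erfc((x−vt)/(2√(Dt))).
vt = 0.156 × 1040 = 162.24 m and 2√(Dt) = 2√(0.0443 × 1040) = 13.58 m.
Argument (x−vt)/(2√(Dt)) = (184 − 162.24)/13.58 = 1.602; ½·erfc(1.602) = 0.01174.
C = 1.16 × 0.01174 = 0.0136 mg/L.

0.0136 mg/L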